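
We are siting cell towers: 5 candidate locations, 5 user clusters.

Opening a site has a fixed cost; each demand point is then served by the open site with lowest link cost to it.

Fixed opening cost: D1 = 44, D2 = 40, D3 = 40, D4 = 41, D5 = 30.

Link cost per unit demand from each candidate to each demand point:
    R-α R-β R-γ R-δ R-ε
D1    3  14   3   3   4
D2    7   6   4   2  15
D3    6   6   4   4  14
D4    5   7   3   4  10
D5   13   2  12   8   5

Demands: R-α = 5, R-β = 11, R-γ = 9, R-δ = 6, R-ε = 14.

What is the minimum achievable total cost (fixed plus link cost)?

Open {D1, D5}: assign each demand point to its cheapest open site.
  R-α→D1 5×3=15, R-β→D5 11×2=22, R-γ→D1 9×3=27, R-δ→D1 6×3=18, R-ε→D1 14×4=56
  link cost 138, fixed 74 → total 212.
Compare {D4, D5}: link cost 168 + fixed 71 = 239.
Compare {D2, D5}: link cost 175 + fixed 70 = 245.
Compare {D1, D2, D5}: link cost 132 + fixed 114 = 246.
All other subsets cost ≥ 239. Minimum total cost: 212.

212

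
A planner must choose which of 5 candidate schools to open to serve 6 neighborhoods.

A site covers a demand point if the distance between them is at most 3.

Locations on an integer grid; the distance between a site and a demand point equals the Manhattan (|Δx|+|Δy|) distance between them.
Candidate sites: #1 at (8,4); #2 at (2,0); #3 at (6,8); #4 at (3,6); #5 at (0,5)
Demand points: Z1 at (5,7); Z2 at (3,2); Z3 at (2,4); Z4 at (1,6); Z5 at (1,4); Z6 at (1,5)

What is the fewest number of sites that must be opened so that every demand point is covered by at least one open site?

Coverage sets (demand points within 3 of each site):
  #1: {}
  #2: {Z2}
  #3: {Z1}
  #4: {Z1, Z3, Z4, Z6}
  #5: {Z3, Z4, Z5, Z6}
No 2 sites suffice: every size-2 union leaves at least one demand point uncovered.
But {#2, #3, #5} covers everything, so the minimum is 3.

3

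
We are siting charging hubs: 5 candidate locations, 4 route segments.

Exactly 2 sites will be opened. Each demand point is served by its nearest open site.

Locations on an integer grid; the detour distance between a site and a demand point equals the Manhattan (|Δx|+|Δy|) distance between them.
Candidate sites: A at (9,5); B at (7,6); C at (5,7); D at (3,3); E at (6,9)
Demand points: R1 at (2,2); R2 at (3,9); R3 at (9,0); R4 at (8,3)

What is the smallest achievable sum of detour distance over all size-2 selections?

Open {A, D}.
  R1→D 2, R2→D 6, R3→A 5, R4→A 3  ⇒ total 16.
Compare {D, E}: total 19.
Compare {A, C}: total 20.
No size-2 selection does better; minimum is 16.

16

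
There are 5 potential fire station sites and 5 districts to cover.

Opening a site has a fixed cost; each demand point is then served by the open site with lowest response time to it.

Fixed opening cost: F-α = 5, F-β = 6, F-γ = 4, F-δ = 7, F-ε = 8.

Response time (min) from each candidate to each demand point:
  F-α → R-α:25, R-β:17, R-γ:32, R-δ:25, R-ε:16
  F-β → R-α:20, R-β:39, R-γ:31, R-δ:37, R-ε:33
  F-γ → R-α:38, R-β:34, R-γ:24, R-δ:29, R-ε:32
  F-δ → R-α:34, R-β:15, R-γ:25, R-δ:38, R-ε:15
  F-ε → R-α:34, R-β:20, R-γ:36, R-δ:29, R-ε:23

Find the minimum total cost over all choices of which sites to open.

Open {F-α, F-γ}: assign each demand point to its cheapest open site.
  R-α→F-α 25, R-β→F-α 17, R-γ→F-γ 24, R-δ→F-α 25, R-ε→F-α 16
  response time 107, fixed 9 → total 116.
Compare {F-α, F-δ}: response time 105 + fixed 12 = 117.
Compare {F-α, F-β, F-γ}: response time 102 + fixed 15 = 117.
Compare {F-α, F-β, F-δ}: response time 100 + fixed 18 = 118.
All other subsets cost ≥ 117. Minimum total cost: 116.

116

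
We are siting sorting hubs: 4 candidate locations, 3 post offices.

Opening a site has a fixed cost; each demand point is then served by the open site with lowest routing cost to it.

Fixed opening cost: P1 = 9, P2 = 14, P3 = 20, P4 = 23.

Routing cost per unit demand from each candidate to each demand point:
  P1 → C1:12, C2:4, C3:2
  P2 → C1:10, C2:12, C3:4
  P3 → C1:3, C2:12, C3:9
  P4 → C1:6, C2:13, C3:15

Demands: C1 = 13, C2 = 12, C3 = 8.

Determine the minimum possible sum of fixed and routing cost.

Open {P1, P3}: assign each demand point to its cheapest open site.
  C1→P3 13×3=39, C2→P1 12×4=48, C3→P1 8×2=16
  routing cost 103, fixed 29 → total 132.
Compare {P1, P2, P3}: routing cost 103 + fixed 43 = 146.
Compare {P1, P3, P4}: routing cost 103 + fixed 52 = 155.
Compare {P1, P2, P3, P4}: routing cost 103 + fixed 66 = 169.
All other subsets cost ≥ 146. Minimum total cost: 132.

132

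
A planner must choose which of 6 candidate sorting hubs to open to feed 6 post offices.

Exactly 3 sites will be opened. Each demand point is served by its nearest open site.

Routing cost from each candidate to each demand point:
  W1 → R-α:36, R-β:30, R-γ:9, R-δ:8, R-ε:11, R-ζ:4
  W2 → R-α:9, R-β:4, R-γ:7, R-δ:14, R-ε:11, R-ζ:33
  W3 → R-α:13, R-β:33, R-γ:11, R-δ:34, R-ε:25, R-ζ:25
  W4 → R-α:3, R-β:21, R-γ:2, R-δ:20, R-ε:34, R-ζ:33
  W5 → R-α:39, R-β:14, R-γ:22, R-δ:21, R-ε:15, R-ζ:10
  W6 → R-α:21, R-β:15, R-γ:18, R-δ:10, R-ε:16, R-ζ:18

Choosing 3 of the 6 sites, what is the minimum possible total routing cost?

Open {W1, W2, W4}.
  R-α→W4 3, R-β→W2 4, R-γ→W4 2, R-δ→W1 8, R-ε→W1 11, R-ζ→W1 4  ⇒ total 32.
Compare {W1, W4, W5}: total 42.
Compare {W1, W2, W3}: total 43.
No size-3 selection does better; minimum is 32.

32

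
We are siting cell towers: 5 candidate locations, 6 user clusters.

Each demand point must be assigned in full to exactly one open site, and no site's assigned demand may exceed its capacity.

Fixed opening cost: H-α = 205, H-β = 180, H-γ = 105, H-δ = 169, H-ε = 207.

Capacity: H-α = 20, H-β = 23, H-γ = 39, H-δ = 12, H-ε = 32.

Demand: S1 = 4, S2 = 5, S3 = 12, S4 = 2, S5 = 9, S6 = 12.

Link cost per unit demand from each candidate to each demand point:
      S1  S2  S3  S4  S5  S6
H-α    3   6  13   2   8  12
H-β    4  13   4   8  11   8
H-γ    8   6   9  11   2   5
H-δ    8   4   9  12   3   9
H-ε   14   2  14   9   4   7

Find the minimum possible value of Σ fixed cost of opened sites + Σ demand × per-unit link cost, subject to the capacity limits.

Open {H-β, H-γ}; cheapest assignment that respects the capacities:
  H-β (cap 23, load 18): S1, S3, S4 — cost 4×4 + 12×4 + 2×8 = 80
  H-γ (cap 39, load 26): S2, S5, S6 — cost 5×6 + 9×2 + 12×5 = 108
  Shipping 188, fixed 285 → total 473.
  Any other capacity-feasible assignment to {H-β, H-γ} ships for at least 188.
Compare {H-γ, H-δ}: its best feasible assignment gives total 534.
Compare {H-α, H-γ}: its best feasible assignment gives total 542.
Every other set of open sites that can feasibly serve all demand totals ≥ 534 even under its best assignment. Minimum: 473.

473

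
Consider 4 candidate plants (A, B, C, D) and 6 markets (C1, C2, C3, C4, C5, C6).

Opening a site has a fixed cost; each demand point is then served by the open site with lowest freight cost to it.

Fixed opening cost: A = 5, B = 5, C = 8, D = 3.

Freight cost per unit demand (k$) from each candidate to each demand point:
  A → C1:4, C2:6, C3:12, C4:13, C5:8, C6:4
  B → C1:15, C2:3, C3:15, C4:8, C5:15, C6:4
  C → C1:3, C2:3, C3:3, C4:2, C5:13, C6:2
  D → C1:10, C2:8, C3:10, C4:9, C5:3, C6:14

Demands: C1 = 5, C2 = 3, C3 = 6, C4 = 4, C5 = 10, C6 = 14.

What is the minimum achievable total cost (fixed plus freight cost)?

Open {C, D}: assign each demand point to its cheapest open site.
  C1→C 5×3=15, C2→C 3×3=9, C3→C 6×3=18, C4→C 4×2=8, C5→D 10×3=30, C6→C 14×2=28
  freight cost 108, fixed 11 → total 119.
Compare {A, C, D}: freight cost 108 + fixed 16 = 124.
Compare {B, C, D}: freight cost 108 + fixed 16 = 124.
Compare {A, B, C, D}: freight cost 108 + fixed 21 = 129.
All other subsets cost ≥ 124. Minimum total cost: 119.

119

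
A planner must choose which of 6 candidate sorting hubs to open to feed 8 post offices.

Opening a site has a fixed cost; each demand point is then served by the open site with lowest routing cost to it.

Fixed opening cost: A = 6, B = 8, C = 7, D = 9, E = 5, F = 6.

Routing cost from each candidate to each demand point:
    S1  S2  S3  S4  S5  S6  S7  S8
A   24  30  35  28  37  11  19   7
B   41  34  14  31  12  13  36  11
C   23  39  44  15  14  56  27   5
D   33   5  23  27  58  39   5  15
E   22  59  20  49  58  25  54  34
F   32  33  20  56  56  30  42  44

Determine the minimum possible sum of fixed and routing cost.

Open {B, C, D}: assign each demand point to its cheapest open site.
  S1→C 23, S2→D 5, S3→B 14, S4→C 15, S5→B 12, S6→B 13, S7→D 5, S8→C 5
  routing cost 92, fixed 24 → total 116.
Compare {A, B, C, D}: routing cost 90 + fixed 30 = 120.
Compare {B, C, D, E}: routing cost 91 + fixed 29 = 120.
Compare {B, C, D, F}: routing cost 92 + fixed 30 = 122.
All other subsets cost ≥ 120. Minimum total cost: 116.

116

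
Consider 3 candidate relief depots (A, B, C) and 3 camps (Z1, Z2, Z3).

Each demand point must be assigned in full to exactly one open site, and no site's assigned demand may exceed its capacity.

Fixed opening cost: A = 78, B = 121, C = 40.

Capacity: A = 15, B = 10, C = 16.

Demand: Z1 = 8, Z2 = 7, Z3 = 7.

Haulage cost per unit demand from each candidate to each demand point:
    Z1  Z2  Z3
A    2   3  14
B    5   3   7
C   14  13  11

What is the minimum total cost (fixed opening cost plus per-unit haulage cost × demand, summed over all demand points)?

232

Open {A, C}; cheapest assignment that respects the capacities:
  A (cap 15, load 15): Z1, Z2 — cost 8×2 + 7×3 = 37
  C (cap 16, load 7): Z3 — cost 7×11 = 77
  Shipping 114, fixed 118 → total 232.
  Any other capacity-feasible assignment to {A, C} ships for at least 114.
Compare {A, B}: its best feasible assignment gives total 285.
Compare {A, B, C}: its best feasible assignment gives total 325.
Every other set of open sites that can feasibly serve all demand totals ≥ 285 even under its best assignment. Minimum: 232.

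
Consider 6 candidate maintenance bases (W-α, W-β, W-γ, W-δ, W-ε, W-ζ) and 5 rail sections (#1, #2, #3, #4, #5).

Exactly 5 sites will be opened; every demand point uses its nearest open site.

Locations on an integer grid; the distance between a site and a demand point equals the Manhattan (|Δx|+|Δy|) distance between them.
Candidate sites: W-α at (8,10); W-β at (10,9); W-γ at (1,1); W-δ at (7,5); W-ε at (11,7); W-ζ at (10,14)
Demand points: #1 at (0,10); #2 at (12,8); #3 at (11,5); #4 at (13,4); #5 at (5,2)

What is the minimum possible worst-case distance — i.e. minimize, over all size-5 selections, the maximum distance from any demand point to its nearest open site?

8

Open {W-α, W-β, W-γ, W-δ, W-ε}.
  Farthest demand point is #1 at distance 8 (to W-α); all others are ≤ 8.
With {W-α, W-β, W-γ, W-δ, W-ζ} the worst case is 8.
With {W-α, W-β, W-γ, W-ε, W-ζ} the worst case is 8.
No size-5 selection achieves below 8.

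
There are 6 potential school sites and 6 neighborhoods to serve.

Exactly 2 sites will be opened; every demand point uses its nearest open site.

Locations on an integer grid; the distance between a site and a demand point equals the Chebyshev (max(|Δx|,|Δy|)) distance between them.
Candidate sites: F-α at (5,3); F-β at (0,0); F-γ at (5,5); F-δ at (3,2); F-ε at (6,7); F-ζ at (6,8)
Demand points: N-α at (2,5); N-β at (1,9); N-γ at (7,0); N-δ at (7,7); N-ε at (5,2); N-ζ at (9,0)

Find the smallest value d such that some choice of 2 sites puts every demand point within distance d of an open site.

Open {F-α, F-γ}.
  Farthest demand point is N-β at distance 4 (to F-γ); all others are ≤ 4.
With {F-α, F-ε} the worst case is 5.
With {F-α, F-ζ} the worst case is 5.
No size-2 selection achieves below 4.

4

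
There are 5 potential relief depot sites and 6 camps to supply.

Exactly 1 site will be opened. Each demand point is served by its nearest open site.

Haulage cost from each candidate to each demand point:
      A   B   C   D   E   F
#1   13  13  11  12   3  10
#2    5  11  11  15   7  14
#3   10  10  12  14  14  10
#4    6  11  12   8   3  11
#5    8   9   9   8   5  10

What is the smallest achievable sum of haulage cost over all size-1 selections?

Open {#5}.
  A→#5 8, B→#5 9, C→#5 9, D→#5 8, E→#5 5, F→#5 10  ⇒ total 49.
Compare {#4}: total 51.
Compare {#1}: total 62.
No size-1 selection does better; minimum is 49.

49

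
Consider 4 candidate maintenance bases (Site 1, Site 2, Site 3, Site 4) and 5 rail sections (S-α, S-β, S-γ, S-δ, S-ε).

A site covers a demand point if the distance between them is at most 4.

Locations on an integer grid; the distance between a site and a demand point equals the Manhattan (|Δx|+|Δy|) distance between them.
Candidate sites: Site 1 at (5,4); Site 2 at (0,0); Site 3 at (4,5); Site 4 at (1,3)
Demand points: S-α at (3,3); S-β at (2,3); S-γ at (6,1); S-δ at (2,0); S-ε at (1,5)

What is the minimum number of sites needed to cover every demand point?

2

Coverage sets (demand points within 4 of each site):
  Site 1: {S-α, S-β, S-γ}
  Site 2: {S-δ}
  Site 3: {S-α, S-β, S-ε}
  Site 4: {S-α, S-β, S-δ, S-ε}
No single site covers all 5 demand points.
But {Site 1, Site 4} covers everything, so the minimum is 2.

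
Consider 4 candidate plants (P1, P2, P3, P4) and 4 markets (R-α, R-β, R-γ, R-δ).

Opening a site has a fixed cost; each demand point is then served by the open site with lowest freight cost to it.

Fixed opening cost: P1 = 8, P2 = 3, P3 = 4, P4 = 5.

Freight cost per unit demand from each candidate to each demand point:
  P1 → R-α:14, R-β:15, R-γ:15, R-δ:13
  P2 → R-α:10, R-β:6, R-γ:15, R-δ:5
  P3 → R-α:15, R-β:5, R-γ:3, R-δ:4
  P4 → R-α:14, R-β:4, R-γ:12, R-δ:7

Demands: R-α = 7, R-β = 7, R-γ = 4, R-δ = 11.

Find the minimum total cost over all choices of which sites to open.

Open {P2, P3, P4}: assign each demand point to its cheapest open site.
  R-α→P2 7×10=70, R-β→P4 7×4=28, R-γ→P3 4×3=12, R-δ→P3 11×4=44
  freight cost 154, fixed 12 → total 166.
Compare {P2, P3}: freight cost 161 + fixed 7 = 168.
Compare {P1, P2, P3, P4}: freight cost 154 + fixed 20 = 174.
Compare {P1, P2, P3}: freight cost 161 + fixed 15 = 176.
All other subsets cost ≥ 168. Minimum total cost: 166.

166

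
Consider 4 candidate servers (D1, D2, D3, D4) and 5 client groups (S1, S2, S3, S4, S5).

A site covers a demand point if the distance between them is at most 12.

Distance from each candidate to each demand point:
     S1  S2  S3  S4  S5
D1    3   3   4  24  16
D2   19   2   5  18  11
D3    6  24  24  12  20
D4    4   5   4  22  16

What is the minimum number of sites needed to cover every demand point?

2

Coverage sets (demand points within 12 of each site):
  D1: {S1, S2, S3}
  D2: {S2, S3, S5}
  D3: {S1, S4}
  D4: {S1, S2, S3}
No single site covers all 5 demand points.
But {D2, D3} covers everything, so the minimum is 2.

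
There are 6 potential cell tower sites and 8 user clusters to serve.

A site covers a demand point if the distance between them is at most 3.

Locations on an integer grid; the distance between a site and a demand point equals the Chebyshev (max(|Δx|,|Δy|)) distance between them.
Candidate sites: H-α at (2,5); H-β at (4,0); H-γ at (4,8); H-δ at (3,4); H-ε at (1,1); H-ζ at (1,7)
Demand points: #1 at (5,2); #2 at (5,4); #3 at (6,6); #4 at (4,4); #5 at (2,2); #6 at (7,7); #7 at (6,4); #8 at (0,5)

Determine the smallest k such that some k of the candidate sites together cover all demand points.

2

Coverage sets (demand points within 3 of each site):
  H-α: {#1, #2, #4, #5, #8}
  H-β: {#1, #5}
  H-γ: {#3, #6}
  H-δ: {#1, #2, #3, #4, #5, #7, #8}
  H-ε: {#4, #5}
  H-ζ: {#4, #8}
No single site covers all 8 demand points.
But {H-γ, H-δ} covers everything, so the minimum is 2.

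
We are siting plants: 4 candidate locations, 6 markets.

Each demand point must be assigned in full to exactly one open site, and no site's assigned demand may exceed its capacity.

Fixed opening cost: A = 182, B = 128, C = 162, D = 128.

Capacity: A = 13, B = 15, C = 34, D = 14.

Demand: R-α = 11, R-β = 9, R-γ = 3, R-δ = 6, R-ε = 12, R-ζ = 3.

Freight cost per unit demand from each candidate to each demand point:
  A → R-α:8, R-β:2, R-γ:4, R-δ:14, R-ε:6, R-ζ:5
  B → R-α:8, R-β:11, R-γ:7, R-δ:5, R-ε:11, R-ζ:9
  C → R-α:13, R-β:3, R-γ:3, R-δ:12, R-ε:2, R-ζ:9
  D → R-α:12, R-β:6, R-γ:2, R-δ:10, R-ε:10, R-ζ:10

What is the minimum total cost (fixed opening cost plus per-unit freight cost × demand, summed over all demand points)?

537

Open {B, C}; cheapest assignment that respects the capacities:
  B (cap 15, load 14): R-α, R-ζ — cost 11×8 + 3×9 = 115
  C (cap 34, load 30): R-β, R-γ, R-δ, R-ε — cost 9×3 + 3×3 + 6×12 + 12×2 = 132
  Shipping 247, fixed 290 → total 537.
  Any other capacity-feasible assignment to {B, C} ships for at least 247.
Compare {C, D}: its best feasible assignment gives total 578.
Compare {A, C}: its best feasible assignment gives total 591.
Every other set of open sites that can feasibly serve all demand totals ≥ 578 even under its best assignment. Minimum: 537.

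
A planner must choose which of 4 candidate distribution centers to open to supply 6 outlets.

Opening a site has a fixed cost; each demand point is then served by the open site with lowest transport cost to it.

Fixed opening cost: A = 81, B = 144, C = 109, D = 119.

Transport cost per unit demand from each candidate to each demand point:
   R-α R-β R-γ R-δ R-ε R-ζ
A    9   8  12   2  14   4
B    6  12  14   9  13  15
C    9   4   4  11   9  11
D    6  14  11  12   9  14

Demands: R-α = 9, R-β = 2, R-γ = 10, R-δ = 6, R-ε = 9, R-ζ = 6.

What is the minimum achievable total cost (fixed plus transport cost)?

Open {A, C}: assign each demand point to its cheapest open site.
  R-α→A 9×9=81, R-β→C 2×4=8, R-γ→C 10×4=40, R-δ→A 6×2=12, R-ε→C 9×9=81, R-ζ→A 6×4=24
  transport cost 246, fixed 190 → total 436.
Compare {C}: transport cost 342 + fixed 109 = 451.
Compare {A}: transport cost 379 + fixed 81 = 460.
Compare {A, D}: transport cost 297 + fixed 200 = 497.
All other subsets cost ≥ 451. Minimum total cost: 436.

436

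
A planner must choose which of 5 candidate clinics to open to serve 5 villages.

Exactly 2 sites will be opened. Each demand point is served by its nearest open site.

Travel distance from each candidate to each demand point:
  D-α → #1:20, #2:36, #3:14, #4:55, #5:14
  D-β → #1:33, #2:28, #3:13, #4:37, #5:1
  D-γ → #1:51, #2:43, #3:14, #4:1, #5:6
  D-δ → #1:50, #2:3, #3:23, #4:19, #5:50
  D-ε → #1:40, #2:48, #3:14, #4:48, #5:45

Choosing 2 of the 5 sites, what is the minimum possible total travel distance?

Open {D-β, D-δ}.
  #1→D-β 33, #2→D-δ 3, #3→D-β 13, #4→D-δ 19, #5→D-β 1  ⇒ total 69.
Compare {D-α, D-δ}: total 70.
Compare {D-γ, D-δ}: total 74.
No size-2 selection does better; minimum is 69.

69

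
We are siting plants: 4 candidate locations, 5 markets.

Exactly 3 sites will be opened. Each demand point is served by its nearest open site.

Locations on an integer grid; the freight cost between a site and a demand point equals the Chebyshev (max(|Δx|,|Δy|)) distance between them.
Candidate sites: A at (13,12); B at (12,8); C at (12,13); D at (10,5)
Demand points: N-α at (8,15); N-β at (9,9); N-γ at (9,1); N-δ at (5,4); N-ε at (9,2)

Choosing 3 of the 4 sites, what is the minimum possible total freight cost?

Open {B, C, D}.
  N-α→C 4, N-β→B 3, N-γ→D 4, N-δ→D 5, N-ε→D 3  ⇒ total 19.
Compare {A, B, D}: total 20.
Compare {A, C, D}: total 20.
No size-3 selection does better; minimum is 19.

19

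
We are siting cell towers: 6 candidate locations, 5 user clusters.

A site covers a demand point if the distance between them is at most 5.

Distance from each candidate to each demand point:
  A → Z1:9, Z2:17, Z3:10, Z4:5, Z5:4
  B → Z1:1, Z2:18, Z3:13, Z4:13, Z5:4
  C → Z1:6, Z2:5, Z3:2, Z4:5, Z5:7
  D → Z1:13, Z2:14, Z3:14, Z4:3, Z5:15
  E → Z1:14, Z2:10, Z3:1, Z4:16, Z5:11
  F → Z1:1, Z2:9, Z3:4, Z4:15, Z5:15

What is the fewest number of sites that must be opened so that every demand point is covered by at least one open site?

Coverage sets (demand points within 5 of each site):
  A: {Z4, Z5}
  B: {Z1, Z5}
  C: {Z2, Z3, Z4}
  D: {Z4}
  E: {Z3}
  F: {Z1, Z3}
No single site covers all 5 demand points.
But {B, C} covers everything, so the minimum is 2.

2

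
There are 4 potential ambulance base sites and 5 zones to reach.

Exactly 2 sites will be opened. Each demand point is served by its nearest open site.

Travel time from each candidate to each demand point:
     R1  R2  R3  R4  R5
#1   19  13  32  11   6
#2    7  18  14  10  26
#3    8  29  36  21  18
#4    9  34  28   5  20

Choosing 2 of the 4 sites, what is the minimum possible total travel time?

50

Open {#1, #2}.
  R1→#2 7, R2→#1 13, R3→#2 14, R4→#2 10, R5→#1 6  ⇒ total 50.
Compare {#1, #4}: total 61.
Compare {#2, #4}: total 64.
No size-2 selection does better; minimum is 50.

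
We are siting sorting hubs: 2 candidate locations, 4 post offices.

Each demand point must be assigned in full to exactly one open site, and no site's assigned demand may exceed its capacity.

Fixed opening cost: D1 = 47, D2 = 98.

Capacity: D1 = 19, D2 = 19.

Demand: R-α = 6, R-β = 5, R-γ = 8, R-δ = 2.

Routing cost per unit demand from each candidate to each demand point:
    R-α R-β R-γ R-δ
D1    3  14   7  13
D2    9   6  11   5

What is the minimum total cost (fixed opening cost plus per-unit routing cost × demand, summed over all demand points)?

259

Open {D1, D2}; cheapest assignment that respects the capacities:
  D1 (cap 19, load 14): R-α, R-γ — cost 6×3 + 8×7 = 74
  D2 (cap 19, load 7): R-β, R-δ — cost 5×6 + 2×5 = 40
  Shipping 114, fixed 145 → total 259.
  Any other capacity-feasible assignment to {D1, D2} ships for at least 114.
Total demand is 21 and no other set of sites has combined capacity ≥ 21, so {D1, D2} is the only feasible choice of open sites. Minimum: 259.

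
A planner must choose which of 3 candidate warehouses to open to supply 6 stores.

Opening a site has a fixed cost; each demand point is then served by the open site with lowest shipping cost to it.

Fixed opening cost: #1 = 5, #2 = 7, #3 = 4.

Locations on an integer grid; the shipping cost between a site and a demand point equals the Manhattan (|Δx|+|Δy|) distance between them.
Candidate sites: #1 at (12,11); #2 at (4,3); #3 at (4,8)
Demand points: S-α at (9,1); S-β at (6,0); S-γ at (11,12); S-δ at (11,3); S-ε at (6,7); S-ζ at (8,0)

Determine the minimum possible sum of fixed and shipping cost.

46

Open {#1, #2}: assign each demand point to its cheapest open site.
  S-α→#2 7, S-β→#2 5, S-γ→#1 2, S-δ→#2 7, S-ε→#2 6, S-ζ→#2 7
  shipping cost 34, fixed 12 → total 46.
Compare {#1, #2, #3}: shipping cost 31 + fixed 16 = 47.
Compare {#2, #3}: shipping cost 40 + fixed 11 = 51.
Compare {#2}: shipping cost 48 + fixed 7 = 55.
All other subsets cost ≥ 47. Minimum total cost: 46.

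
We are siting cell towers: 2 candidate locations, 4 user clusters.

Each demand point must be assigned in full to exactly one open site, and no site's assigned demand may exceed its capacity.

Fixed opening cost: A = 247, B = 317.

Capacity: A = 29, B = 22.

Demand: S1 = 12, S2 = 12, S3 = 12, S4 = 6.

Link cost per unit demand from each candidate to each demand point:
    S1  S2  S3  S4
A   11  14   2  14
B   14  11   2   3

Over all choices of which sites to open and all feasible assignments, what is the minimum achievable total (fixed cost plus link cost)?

Open {A, B}; cheapest assignment that respects the capacities:
  A (cap 29, load 24): S1, S3 — cost 12×11 + 12×2 = 156
  B (cap 22, load 18): S2, S4 — cost 12×11 + 6×3 = 150
  Shipping 306, fixed 564 → total 870.
  Any other capacity-feasible assignment to {A, B} ships for at least 306.
Total demand is 42 and no other set of sites has combined capacity ≥ 42, so {A, B} is the only feasible choice of open sites. Minimum: 870.

870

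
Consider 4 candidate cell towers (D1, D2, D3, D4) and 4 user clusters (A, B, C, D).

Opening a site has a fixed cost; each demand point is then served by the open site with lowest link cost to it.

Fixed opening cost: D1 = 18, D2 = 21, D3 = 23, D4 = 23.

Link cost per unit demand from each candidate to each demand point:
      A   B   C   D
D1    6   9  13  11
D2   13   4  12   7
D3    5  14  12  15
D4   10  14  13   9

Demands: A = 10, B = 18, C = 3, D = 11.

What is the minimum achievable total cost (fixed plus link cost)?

Open {D2, D3}: assign each demand point to its cheapest open site.
  A→D3 10×5=50, B→D2 18×4=72, C→D2 3×12=36, D→D2 11×7=77
  link cost 235, fixed 44 → total 279.
Compare {D1, D2}: link cost 245 + fixed 39 = 284.
Compare {D1, D2, D3}: link cost 235 + fixed 62 = 297.
Compare {D2, D3, D4}: link cost 235 + fixed 67 = 302.
All other subsets cost ≥ 284. Minimum total cost: 279.

279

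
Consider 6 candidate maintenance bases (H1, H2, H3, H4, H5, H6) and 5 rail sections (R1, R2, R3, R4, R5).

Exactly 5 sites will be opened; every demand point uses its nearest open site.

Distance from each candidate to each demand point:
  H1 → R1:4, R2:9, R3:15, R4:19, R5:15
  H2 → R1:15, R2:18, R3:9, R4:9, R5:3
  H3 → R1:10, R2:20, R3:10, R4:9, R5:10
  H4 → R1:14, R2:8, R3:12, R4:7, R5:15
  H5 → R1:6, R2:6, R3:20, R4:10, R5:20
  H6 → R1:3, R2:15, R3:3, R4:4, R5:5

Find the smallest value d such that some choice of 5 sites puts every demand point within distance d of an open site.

6

Open {H1, H2, H3, H5, H6}.
  Farthest demand point is R2 at distance 6 (to H5); all others are ≤ 6.
With {H1, H2, H4, H5, H6} the worst case is 6.
With {H1, H3, H4, H5, H6} the worst case is 6.
No size-5 selection achieves below 6.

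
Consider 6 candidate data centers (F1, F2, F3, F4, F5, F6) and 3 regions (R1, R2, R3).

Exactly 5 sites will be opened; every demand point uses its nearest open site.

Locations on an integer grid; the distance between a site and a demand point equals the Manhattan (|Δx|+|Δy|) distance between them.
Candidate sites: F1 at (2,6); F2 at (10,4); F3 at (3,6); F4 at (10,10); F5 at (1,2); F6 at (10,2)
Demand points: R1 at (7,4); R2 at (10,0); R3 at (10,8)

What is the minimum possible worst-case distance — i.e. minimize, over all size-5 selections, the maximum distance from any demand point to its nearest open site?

3

Open {F1, F2, F3, F4, F6}.
  Farthest demand point is R1 at distance 3 (to F2); all others are ≤ 3.
With {F1, F2, F4, F5, F6} the worst case is 3.
With {F2, F3, F4, F5, F6} the worst case is 3.
No size-5 selection achieves below 3.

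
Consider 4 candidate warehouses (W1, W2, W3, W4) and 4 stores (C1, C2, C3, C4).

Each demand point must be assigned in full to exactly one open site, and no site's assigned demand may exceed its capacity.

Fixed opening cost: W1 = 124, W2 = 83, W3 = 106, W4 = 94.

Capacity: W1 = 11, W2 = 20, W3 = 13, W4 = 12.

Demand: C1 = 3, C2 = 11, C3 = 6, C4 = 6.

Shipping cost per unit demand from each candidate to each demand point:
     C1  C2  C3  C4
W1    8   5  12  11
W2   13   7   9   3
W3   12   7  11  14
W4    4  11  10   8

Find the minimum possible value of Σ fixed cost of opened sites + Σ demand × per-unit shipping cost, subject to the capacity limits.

344

Open {W2, W4}; cheapest assignment that respects the capacities:
  W2 (cap 20, load 17): C2, C4 — cost 11×7 + 6×3 = 95
  W4 (cap 12, load 9): C1, C3 — cost 3×4 + 6×10 = 72
  Shipping 167, fixed 177 → total 344.
  Any other capacity-feasible assignment to {W2, W4} ships for at least 167.
Compare {W1, W2}: its best feasible assignment gives total 373.
Compare {W2, W3}: its best feasible assignment gives total 377.
Every other set of open sites that can feasibly serve all demand totals ≥ 373 even under its best assignment. Minimum: 344.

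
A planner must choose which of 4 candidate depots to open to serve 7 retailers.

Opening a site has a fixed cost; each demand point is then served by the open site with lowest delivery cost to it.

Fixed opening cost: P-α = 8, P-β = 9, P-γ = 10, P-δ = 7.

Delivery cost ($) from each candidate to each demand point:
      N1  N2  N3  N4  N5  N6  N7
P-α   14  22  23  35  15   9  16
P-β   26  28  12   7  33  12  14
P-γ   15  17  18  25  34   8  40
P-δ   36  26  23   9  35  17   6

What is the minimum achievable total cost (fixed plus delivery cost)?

109

Open {P-α, P-β, P-δ}: assign each demand point to its cheapest open site.
  N1→P-α 14, N2→P-α 22, N3→P-β 12, N4→P-β 7, N5→P-α 15, N6→P-α 9, N7→P-δ 6
  delivery cost 85, fixed 24 → total 109.
Compare {P-α, P-β}: delivery cost 93 + fixed 17 = 110.
Compare {P-α, P-γ, P-δ}: delivery cost 87 + fixed 25 = 112.
Compare {P-α, P-δ}: delivery cost 98 + fixed 15 = 113.
All other subsets cost ≥ 110. Minimum total cost: 109.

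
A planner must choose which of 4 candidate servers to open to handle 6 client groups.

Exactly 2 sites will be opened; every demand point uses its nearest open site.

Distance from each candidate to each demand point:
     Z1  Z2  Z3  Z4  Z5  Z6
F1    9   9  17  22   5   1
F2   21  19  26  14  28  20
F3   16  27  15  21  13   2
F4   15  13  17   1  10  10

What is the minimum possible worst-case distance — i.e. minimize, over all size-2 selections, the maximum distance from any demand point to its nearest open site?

Open {F3, F4}.
  Farthest demand point is Z1 at distance 15 (to F4); all others are ≤ 15.
With {F1, F2} the worst case is 17.
With {F1, F4} the worst case is 17.
No size-2 selection achieves below 15.

15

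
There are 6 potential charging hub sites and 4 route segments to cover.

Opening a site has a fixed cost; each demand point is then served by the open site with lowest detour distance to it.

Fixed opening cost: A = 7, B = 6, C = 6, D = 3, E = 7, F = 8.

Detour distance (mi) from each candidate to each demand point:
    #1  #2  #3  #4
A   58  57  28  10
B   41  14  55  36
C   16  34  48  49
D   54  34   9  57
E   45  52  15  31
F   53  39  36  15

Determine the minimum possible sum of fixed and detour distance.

Open {A, B, C, D}: assign each demand point to its cheapest open site.
  #1→C 16, #2→B 14, #3→D 9, #4→A 10
  detour distance 49, fixed 22 → total 71.
Compare {B, C, D, F}: detour distance 54 + fixed 23 = 77.
Compare {A, B, C, D, E}: detour distance 49 + fixed 29 = 78.
Compare {A, B, C, D, F}: detour distance 49 + fixed 30 = 79.
All other subsets cost ≥ 77. Minimum total cost: 71.

71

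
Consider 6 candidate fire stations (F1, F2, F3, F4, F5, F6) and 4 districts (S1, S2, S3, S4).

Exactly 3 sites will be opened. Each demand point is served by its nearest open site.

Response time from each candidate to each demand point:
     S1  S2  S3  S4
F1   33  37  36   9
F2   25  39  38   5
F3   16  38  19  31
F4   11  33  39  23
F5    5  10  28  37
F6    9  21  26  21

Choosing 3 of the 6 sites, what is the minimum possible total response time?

39

Open {F2, F3, F5}.
  S1→F5 5, S2→F5 10, S3→F3 19, S4→F2 5  ⇒ total 39.
Compare {F1, F3, F5}: total 43.
Compare {F2, F5, F6}: total 46.
No size-3 selection does better; minimum is 39.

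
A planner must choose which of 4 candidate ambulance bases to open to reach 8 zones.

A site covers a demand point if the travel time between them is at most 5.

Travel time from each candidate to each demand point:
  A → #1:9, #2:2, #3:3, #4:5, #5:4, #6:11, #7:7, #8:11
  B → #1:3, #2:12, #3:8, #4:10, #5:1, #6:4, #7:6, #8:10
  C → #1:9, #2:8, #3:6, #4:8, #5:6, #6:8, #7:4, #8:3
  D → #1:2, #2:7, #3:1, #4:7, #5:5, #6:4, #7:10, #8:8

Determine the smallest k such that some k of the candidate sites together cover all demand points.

Coverage sets (demand points within 5 of each site):
  A: {#2, #3, #4, #5}
  B: {#1, #5, #6}
  C: {#7, #8}
  D: {#1, #3, #5, #6}
No 2 sites suffice: every size-2 union leaves at least one demand point uncovered.
But {A, B, C} covers everything, so the minimum is 3.

3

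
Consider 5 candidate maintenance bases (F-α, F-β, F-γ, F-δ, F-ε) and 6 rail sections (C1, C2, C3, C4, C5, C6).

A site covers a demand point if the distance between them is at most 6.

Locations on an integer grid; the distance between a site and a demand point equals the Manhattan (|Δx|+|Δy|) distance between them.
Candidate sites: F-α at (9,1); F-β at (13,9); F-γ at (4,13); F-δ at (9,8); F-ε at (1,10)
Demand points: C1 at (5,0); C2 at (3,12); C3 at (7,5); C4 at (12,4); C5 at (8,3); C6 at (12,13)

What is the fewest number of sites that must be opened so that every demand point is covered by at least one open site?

Coverage sets (demand points within 6 of each site):
  F-α: {C1, C3, C4, C5}
  F-β: {C4, C6}
  F-γ: {C2}
  F-δ: {C3, C5}
  F-ε: {C2}
No 2 sites suffice: every size-2 union leaves at least one demand point uncovered.
But {F-α, F-β, F-γ} covers everything, so the minimum is 3.

3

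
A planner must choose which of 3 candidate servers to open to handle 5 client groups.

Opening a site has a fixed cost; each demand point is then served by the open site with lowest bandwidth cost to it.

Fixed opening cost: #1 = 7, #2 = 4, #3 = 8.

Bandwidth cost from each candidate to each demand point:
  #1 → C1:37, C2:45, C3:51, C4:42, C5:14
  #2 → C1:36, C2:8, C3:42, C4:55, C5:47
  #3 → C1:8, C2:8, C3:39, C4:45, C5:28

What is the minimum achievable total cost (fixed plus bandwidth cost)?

Open {#1, #3}: assign each demand point to its cheapest open site.
  C1→#3 8, C2→#3 8, C3→#3 39, C4→#1 42, C5→#1 14
  bandwidth cost 111, fixed 15 → total 126.
Compare {#1, #2, #3}: bandwidth cost 111 + fixed 19 = 130.
Compare {#3}: bandwidth cost 128 + fixed 8 = 136.
Compare {#2, #3}: bandwidth cost 128 + fixed 12 = 140.
All other subsets cost ≥ 130. Minimum total cost: 126.

126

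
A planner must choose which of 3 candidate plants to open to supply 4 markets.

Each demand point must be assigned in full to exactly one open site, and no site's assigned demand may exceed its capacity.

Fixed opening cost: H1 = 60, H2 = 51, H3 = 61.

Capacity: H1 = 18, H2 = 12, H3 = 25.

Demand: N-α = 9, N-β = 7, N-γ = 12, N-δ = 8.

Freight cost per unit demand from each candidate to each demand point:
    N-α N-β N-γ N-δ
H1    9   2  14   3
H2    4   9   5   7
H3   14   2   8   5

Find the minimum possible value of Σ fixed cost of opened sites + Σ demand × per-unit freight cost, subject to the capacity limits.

Open {H1, H3}; cheapest assignment that respects the capacities:
  H1 (cap 18, load 17): N-α, N-δ — cost 9×9 + 8×3 = 105
  H3 (cap 25, load 19): N-β, N-γ — cost 7×2 + 12×8 = 110
  Shipping 215, fixed 121 → total 336.
  Any other capacity-feasible assignment to {H1, H3} ships for at least 215.
Compare {H1, H2, H3}: its best feasible assignment gives total 342.
Compare {H2, H3}: its best feasible assignment gives total 352.
Every other set of open sites that can feasibly serve all demand totals ≥ 342 even under its best assignment. Minimum: 336.

336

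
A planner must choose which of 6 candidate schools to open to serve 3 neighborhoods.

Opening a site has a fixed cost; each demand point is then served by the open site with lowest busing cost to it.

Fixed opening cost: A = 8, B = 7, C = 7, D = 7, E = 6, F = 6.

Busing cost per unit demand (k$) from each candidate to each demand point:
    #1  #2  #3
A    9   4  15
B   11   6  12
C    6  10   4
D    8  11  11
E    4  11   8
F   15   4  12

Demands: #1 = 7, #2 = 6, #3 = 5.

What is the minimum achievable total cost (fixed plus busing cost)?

Open {C, E, F}: assign each demand point to its cheapest open site.
  #1→E 7×4=28, #2→F 6×4=24, #3→C 5×4=20
  busing cost 72, fixed 19 → total 91.
Compare {A, C, E}: busing cost 72 + fixed 21 = 93.
Compare {B, C, E, F}: busing cost 72 + fixed 26 = 98.
Compare {C, D, E, F}: busing cost 72 + fixed 26 = 98.
All other subsets cost ≥ 93. Minimum total cost: 91.

91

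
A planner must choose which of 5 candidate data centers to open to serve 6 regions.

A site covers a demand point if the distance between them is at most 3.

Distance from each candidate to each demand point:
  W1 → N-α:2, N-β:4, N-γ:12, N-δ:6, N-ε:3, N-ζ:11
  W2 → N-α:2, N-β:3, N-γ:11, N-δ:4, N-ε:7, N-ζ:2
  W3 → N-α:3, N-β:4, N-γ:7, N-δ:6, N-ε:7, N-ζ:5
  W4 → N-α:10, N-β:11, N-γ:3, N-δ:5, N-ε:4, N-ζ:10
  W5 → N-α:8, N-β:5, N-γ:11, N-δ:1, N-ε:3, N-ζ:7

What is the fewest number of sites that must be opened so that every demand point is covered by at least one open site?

Coverage sets (demand points within 3 of each site):
  W1: {N-α, N-ε}
  W2: {N-α, N-β, N-ζ}
  W3: {N-α}
  W4: {N-γ}
  W5: {N-δ, N-ε}
No 2 sites suffice: every size-2 union leaves at least one demand point uncovered.
But {W2, W4, W5} covers everything, so the minimum is 3.

3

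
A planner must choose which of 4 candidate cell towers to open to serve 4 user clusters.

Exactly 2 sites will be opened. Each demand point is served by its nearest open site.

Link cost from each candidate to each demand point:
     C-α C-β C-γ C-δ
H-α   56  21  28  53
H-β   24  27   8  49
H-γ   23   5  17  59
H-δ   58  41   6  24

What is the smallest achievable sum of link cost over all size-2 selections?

Open {H-γ, H-δ}.
  C-α→H-γ 23, C-β→H-γ 5, C-γ→H-δ 6, C-δ→H-δ 24  ⇒ total 58.
Compare {H-β, H-δ}: total 81.
Compare {H-β, H-γ}: total 85.
No size-2 selection does better; minimum is 58.

58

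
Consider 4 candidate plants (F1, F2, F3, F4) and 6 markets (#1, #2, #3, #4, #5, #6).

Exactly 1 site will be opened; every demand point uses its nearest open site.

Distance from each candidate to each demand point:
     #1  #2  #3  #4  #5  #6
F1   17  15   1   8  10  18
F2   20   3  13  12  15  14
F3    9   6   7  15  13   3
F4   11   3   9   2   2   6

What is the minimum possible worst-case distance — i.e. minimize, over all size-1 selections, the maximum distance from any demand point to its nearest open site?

11

Open {F4}.
  Farthest demand point is #1 at distance 11 (to F4); all others are ≤ 11.
With {F3} the worst case is 15.
With {F1} the worst case is 18.
No size-1 selection achieves below 11.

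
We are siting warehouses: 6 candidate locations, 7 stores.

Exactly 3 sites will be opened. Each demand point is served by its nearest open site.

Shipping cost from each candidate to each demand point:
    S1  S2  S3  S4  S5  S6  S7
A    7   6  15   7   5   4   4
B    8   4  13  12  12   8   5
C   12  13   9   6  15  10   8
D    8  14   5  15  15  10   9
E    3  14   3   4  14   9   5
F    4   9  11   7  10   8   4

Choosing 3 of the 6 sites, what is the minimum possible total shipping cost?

27

Open {A, B, E}.
  S1→E 3, S2→B 4, S3→E 3, S4→E 4, S5→A 5, S6→A 4, S7→A 4  ⇒ total 27.
Compare {A, C, E}: total 29.
Compare {A, D, E}: total 29.
No size-3 selection does better; minimum is 27.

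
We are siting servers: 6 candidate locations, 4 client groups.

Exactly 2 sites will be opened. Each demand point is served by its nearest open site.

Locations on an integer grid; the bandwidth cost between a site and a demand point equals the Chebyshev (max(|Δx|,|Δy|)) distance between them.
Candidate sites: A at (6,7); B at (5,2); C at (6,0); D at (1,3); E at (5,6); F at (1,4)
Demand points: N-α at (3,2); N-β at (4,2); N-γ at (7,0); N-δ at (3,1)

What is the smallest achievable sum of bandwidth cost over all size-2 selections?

Open {B, C}.
  N-α→B 2, N-β→B 1, N-γ→C 1, N-δ→B 2  ⇒ total 6.
Compare {A, B}: total 7.
Compare {B, D}: total 7.
No size-2 selection does better; minimum is 6.

6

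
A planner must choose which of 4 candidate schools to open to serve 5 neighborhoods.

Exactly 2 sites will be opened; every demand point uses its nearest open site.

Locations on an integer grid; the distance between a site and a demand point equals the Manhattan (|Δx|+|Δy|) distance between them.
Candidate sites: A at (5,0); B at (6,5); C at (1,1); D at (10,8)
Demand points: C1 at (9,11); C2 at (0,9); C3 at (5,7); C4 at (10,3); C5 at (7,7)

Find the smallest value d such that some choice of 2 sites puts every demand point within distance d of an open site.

Open {B, C}.
  Farthest demand point is C1 at distance 9 (to B); all others are ≤ 9.
With {C, D} the worst case is 9.
With {A, B} the worst case is 10.
No size-2 selection achieves below 9.

9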